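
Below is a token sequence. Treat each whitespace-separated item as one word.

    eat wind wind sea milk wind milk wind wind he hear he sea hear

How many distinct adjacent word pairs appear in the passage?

11

14 tokens → 13 bigram windows in total.
Repeated bigrams (each contributes count−1 duplicates):
  milk wind: 2
  wind wind: 2
2 duplicate windows → 13 − 2 = 11 distinct.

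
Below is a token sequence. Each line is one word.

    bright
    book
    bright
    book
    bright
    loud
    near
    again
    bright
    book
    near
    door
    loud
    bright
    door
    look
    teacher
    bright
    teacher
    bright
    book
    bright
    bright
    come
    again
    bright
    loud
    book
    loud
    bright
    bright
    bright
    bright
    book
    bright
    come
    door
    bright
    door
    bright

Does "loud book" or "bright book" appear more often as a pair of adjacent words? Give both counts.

"loud book": 1 occurrence
"bright book": 5 occurrences

"bright book" (5 vs 1)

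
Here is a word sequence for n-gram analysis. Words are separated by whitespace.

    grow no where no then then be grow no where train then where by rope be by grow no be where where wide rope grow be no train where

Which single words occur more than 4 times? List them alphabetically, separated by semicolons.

Unigram counts meeting the condition (more than 4 times):
  no: 5
  where: 6

no; where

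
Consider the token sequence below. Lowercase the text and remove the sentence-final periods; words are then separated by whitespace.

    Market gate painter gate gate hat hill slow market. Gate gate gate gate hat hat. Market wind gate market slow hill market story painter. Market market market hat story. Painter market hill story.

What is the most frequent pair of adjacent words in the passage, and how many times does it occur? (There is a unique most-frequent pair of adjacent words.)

Bigram frequencies (highest first):
  gate gate: 4
  market gate: 2
  gate hat: 2
  story painter: 2
  painter market: 2
  market market: 2
  … (18 more, each ≤ 1)

"gate gate", 4 times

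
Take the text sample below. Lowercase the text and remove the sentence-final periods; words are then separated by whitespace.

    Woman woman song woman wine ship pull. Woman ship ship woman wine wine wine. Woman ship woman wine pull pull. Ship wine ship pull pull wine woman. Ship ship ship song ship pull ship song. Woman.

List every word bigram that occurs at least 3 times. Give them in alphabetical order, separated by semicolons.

Bigram counts meeting the condition (at least 3 times):
  ship pull: 3
  ship ship: 3
  woman ship: 3
  woman wine: 3

ship pull; ship ship; woman ship; woman wine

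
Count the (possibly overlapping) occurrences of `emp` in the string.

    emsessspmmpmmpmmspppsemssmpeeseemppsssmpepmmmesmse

1

Sliding a length-3 window over the 50 characters (48 positions):
  position 32–34: emp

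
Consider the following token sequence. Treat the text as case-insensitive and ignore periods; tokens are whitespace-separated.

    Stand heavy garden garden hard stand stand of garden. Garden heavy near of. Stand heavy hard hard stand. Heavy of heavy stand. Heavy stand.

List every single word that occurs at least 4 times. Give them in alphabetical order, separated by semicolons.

garden; heavy; stand

Unigram counts meeting the condition (at least 4 times):
  garden: 4
  heavy: 6
  stand: 7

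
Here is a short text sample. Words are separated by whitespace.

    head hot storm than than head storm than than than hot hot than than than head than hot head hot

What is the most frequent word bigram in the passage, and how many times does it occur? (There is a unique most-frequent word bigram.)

"than than", 5 times

Bigram frequencies (highest first):
  than than: 5
  head hot: 2
  storm than: 2
  than head: 2
  than hot: 2
  hot storm: 1
  … (5 more, each ≤ 1)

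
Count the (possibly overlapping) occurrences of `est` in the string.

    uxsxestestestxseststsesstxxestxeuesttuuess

Sliding a length-3 window over the 42 characters (40 positions):
  position 5–7: est
  position 8–10: est
  position 11–13: est
  position 16–18: est
  position 28–30: est
  position 34–36: est

6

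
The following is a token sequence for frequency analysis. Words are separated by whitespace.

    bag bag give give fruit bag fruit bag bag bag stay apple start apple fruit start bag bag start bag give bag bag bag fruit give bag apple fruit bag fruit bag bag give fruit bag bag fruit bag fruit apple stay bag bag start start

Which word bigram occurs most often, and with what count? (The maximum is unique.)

"bag bag", 9 times

Bigram frequencies (highest first):
  bag bag: 9
  fruit bag: 6
  bag fruit: 5
  bag give: 3
  give fruit: 2
  apple fruit: 2
  … (15 more, each ≤ 2)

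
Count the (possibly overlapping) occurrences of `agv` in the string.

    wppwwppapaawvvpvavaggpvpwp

Sliding a length-3 window over the 26 characters (24 positions):
  (no match at any position)

0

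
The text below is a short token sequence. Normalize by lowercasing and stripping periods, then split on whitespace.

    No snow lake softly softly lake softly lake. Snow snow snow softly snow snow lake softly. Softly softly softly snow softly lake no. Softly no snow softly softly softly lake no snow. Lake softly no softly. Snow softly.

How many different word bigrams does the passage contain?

12

38 tokens → 37 bigram windows in total.
Repeated bigrams (each contributes count−1 duplicates):
  softly softly: 6
  lake softly: 4
  snow softly: 4
  softly lake: 4
  no snow: 3
  snow lake: 3
  snow snow: 3
  softly snow: 3
  … (3 more repeated)
25 duplicate windows → 37 − 25 = 12 distinct.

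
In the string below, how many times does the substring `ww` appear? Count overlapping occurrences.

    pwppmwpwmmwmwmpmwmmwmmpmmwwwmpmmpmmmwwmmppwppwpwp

3

Sliding a length-2 window over the 49 characters (48 positions):
  position 26–27: ww
  position 27–28: ww
  position 37–38: ww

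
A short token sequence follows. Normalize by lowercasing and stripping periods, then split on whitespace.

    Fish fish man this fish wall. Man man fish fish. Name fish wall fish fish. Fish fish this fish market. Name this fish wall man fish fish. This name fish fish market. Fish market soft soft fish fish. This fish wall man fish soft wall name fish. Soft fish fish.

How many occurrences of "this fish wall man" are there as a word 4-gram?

3

Scanning the 47 overlapping 4-gram windows for "this fish wall man":
  position 4–7: this fish wall man
  position 22–25: this fish wall man
  position 39–42: this fish wall man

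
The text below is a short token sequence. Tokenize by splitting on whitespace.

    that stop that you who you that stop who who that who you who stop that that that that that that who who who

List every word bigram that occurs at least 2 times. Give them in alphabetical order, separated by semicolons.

stop that; that stop; that that; that who; who who; who you; you who

Bigram counts meeting the condition (at least 2 times):
  stop that: 2
  that stop: 2
  that that: 5
  that who: 2
  who who: 3
  who you: 2
  you who: 2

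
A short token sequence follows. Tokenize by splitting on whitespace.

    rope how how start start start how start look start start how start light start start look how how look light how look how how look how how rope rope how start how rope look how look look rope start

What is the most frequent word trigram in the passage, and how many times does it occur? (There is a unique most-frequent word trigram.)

Trigram frequencies (highest first):
  look how how: 3
  start start how: 2
  start how start: 2
  how how look: 2
  how look how: 2
  rope how how: 1
  … (26 more, each ≤ 1)

"look how how", 3 times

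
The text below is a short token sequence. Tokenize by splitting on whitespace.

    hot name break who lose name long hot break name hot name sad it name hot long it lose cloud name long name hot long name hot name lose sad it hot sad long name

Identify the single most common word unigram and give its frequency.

Unigram frequencies (highest first):
  name: 10
  hot: 7
  long: 5
  lose: 3
  sad: 3
  it: 3
  … (3 more, each ≤ 2)

"name", 10 times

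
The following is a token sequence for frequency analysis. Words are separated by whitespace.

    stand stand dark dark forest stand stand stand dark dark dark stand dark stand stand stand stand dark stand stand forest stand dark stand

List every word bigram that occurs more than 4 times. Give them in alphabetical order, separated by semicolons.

stand dark; stand stand

Bigram counts meeting the condition (more than 4 times):
  stand dark: 5
  stand stand: 7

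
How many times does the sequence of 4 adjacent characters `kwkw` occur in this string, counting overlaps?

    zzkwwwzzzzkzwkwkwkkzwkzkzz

1

Sliding a length-4 window over the 26 characters (23 positions):
  position 14–17: kwkw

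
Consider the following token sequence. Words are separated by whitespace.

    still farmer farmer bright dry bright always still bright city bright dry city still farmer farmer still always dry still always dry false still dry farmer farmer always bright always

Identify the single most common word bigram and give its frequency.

"farmer farmer", 3 times

Bigram frequencies (highest first):
  farmer farmer: 3
  still farmer: 2
  bright dry: 2
  bright always: 2
  still always: 2
  always dry: 2
  … (16 more, each ≤ 1)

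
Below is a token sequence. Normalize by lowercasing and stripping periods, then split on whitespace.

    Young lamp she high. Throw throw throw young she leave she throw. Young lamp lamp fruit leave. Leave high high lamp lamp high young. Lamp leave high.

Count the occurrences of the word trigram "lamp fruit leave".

1

Scanning the 25 overlapping trigram windows for "lamp fruit leave":
  position 15–17: lamp fruit leave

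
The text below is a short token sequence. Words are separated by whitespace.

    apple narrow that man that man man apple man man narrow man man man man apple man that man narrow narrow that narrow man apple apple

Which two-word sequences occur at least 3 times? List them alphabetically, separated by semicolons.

man apple; man man; that man

Bigram counts meeting the condition (at least 3 times):
  man apple: 3
  man man: 5
  that man: 3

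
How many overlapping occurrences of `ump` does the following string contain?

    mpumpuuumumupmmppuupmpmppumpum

Sliding a length-3 window over the 30 characters (28 positions):
  position 3–5: ump
  position 26–28: ump

2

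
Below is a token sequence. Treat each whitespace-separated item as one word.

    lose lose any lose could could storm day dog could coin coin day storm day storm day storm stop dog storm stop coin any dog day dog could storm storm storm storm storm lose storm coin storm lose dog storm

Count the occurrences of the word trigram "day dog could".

2

Scanning the 38 overlapping trigram windows for "day dog could":
  position 8–10: day dog could
  position 26–28: day dog could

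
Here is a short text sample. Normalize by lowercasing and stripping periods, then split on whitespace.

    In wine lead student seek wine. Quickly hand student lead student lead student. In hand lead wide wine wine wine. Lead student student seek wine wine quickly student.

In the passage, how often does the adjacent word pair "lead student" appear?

Scanning the 27 overlapping bigram windows for "lead student":
  position 3–4: lead student
  position 10–11: lead student
  position 12–13: lead student
  position 21–22: lead student

4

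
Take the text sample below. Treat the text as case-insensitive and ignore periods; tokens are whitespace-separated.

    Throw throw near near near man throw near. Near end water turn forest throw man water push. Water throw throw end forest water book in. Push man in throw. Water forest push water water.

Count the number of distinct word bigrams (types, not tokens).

34 tokens → 33 bigram windows in total.
Repeated bigrams (each contributes count−1 duplicates):
  near near: 3
  push water: 2
  throw near: 2
  throw throw: 2
5 duplicate windows → 33 − 5 = 28 distinct.

28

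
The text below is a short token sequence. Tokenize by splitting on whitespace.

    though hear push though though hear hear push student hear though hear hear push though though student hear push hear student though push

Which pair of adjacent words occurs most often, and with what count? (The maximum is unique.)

Bigram frequencies (highest first):
  hear push: 4
  though hear: 3
  push though: 2
  though though: 2
  hear hear: 2
  student hear: 2
  … (7 more, each ≤ 1)

"hear push", 4 times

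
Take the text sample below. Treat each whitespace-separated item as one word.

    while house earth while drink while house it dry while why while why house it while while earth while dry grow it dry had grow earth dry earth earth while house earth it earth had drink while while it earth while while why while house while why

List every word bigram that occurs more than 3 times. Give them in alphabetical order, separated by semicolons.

Bigram counts meeting the condition (more than 3 times):
  earth while: 4
  while house: 4
  while why: 4

earth while; while house; while why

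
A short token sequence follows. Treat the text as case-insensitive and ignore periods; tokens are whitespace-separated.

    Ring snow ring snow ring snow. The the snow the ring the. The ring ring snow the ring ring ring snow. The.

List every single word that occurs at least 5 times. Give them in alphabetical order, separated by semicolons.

ring; snow; the

Unigram counts meeting the condition (at least 5 times):
  ring: 9
  snow: 6
  the: 7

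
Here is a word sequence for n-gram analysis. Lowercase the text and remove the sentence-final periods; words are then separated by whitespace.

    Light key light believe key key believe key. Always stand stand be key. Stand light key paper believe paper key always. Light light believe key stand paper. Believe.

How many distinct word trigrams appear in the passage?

25

28 tokens → 26 trigram windows in total.
Repeated trigrams (each contributes count−1 duplicates):
  light believe key: 2
1 duplicate windows → 26 − 1 = 25 distinct.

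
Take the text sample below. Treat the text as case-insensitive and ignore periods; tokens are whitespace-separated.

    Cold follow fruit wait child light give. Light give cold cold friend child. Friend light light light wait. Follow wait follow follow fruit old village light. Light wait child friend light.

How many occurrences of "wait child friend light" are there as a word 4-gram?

Scanning the 28 overlapping 4-gram windows for "wait child friend light":
  position 28–31: wait child friend light

1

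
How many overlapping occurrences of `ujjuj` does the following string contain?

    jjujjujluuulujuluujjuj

Sliding a length-5 window over the 22 characters (18 positions):
  position 3–7: ujjuj
  position 18–22: ujjuj

2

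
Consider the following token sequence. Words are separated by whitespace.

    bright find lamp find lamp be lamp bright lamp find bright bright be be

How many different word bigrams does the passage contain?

14 tokens → 13 bigram windows in total.
Repeated bigrams (each contributes count−1 duplicates):
  find lamp: 2
  lamp find: 2
2 duplicate windows → 13 − 2 = 11 distinct.

11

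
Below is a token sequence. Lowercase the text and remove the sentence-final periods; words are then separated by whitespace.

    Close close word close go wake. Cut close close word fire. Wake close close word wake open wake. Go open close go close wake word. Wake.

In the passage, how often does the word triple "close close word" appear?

3

Scanning the 24 overlapping trigram windows for "close close word":
  position 1–3: close close word
  position 8–10: close close word
  position 13–15: close close word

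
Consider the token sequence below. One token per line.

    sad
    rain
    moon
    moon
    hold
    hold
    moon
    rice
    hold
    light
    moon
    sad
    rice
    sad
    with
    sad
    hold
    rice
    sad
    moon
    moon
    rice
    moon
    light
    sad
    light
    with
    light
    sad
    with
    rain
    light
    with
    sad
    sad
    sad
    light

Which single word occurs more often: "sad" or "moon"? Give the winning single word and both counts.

"sad": 10 occurrences
"moon": 7 occurrences

"sad" (10 vs 7)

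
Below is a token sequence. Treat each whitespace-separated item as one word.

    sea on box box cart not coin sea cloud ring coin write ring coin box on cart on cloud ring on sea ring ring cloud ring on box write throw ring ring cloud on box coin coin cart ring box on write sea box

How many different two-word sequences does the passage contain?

44 tokens → 43 bigram windows in total.
Repeated bigrams (each contributes count−1 duplicates):
  cloud ring: 3
  on box: 3
  box on: 2
  ring cloud: 2
  ring coin: 2
  ring on: 2
  ring ring: 2
9 duplicate windows → 43 − 9 = 34 distinct.

34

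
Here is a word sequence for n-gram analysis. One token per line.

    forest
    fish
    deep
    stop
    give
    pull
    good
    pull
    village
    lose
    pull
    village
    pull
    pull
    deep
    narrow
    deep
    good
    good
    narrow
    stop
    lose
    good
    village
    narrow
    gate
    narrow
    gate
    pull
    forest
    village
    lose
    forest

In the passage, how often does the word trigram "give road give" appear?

Scanning the 31 overlapping trigram windows for "give road give":
  (none found)

0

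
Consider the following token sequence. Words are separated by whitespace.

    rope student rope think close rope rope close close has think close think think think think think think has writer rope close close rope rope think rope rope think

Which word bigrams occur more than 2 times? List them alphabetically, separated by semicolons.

rope rope; rope think; think think

Bigram counts meeting the condition (more than 2 times):
  rope rope: 3
  rope think: 3
  think think: 5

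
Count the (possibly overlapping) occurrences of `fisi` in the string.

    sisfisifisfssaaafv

1

Sliding a length-4 window over the 18 characters (15 positions):
  position 4–7: fisi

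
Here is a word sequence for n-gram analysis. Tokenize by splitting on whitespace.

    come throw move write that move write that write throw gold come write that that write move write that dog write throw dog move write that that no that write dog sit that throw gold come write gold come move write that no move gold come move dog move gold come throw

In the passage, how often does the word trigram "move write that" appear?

Scanning the 50 overlapping trigram windows for "move write that":
  position 3–5: move write that
  position 6–8: move write that
  position 17–19: move write that
  position 24–26: move write that
  position 40–42: move write that

5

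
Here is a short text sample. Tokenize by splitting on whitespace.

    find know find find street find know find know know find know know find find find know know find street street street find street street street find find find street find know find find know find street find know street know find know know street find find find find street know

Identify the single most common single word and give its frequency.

"find", 24 times

Unigram frequencies (highest first):
  find: 24
  know: 15
  street: 12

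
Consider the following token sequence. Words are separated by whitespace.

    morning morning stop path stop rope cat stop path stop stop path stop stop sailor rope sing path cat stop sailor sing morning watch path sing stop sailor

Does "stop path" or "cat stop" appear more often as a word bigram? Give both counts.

"stop path": 3 occurrences
"cat stop": 2 occurrences

"stop path" (3 vs 2)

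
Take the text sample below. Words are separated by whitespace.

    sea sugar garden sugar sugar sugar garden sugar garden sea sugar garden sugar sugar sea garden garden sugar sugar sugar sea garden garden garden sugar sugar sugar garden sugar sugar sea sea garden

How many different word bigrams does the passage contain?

9

33 tokens → 32 bigram windows in total.
Repeated bigrams (each contributes count−1 duplicates):
  sugar sugar: 8
  garden sugar: 6
  sugar garden: 5
  garden garden: 3
  sea garden: 3
  sugar sea: 3
  sea sugar: 2
23 duplicate windows → 32 − 23 = 9 distinct.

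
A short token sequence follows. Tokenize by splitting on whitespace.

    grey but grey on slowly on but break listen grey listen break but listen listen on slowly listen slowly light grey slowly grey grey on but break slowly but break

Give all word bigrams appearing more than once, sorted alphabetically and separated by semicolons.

Bigram counts meeting the condition (more than once):
  but break: 3
  grey on: 2
  on but: 2
  on slowly: 2

but break; grey on; on but; on slowly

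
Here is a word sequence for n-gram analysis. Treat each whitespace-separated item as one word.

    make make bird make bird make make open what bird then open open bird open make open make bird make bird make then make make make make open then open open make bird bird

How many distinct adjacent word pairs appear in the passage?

16

34 tokens → 33 bigram windows in total.
Repeated bigrams (each contributes count−1 duplicates):
  make bird: 5
  make make: 5
  bird make: 4
  make open: 3
  open make: 3
  open open: 2
  then open: 2
17 duplicate windows → 33 − 17 = 16 distinct.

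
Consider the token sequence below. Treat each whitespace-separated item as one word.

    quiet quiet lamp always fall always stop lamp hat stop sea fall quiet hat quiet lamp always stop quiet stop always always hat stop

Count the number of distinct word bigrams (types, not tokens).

19

24 tokens → 23 bigram windows in total.
Repeated bigrams (each contributes count−1 duplicates):
  always stop: 2
  hat stop: 2
  lamp always: 2
  quiet lamp: 2
4 duplicate windows → 23 − 4 = 19 distinct.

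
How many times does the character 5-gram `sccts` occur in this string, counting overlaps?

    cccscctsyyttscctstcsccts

3

Sliding a length-5 window over the 24 characters (20 positions):
  position 4–8: sccts
  position 13–17: sccts
  position 20–24: sccts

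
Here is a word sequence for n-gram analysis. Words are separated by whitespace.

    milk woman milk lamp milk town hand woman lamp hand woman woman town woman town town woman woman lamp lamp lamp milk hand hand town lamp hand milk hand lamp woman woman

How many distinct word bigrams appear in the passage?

21

32 tokens → 31 bigram windows in total.
Repeated bigrams (each contributes count−1 duplicates):
  woman woman: 3
  hand woman: 2
  lamp hand: 2
  lamp lamp: 2
  lamp milk: 2
  milk hand: 2
  town woman: 2
  woman lamp: 2
  … (1 more repeated)
10 duplicate windows → 31 − 10 = 21 distinct.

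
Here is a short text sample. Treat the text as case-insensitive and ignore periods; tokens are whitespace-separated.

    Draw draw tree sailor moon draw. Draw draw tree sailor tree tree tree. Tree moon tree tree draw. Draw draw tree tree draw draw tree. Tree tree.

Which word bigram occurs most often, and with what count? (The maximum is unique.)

"tree tree", 7 times

Bigram frequencies (highest first):
  tree tree: 7
  draw draw: 6
  draw tree: 4
  tree sailor: 2
  tree draw: 2
  sailor moon: 1
  … (4 more, each ≤ 1)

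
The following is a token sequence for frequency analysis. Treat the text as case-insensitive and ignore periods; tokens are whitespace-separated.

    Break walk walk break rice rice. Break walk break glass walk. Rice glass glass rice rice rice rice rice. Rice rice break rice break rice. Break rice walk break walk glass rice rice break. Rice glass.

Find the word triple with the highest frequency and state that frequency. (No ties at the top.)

Trigram frequencies (highest first):
  rice rice rice: 5
  rice break rice: 4
  rice rice break: 3
  glass rice rice: 2
  break rice break: 2
  break walk walk: 1
  … (17 more, each ≤ 1)

"rice rice rice", 5 times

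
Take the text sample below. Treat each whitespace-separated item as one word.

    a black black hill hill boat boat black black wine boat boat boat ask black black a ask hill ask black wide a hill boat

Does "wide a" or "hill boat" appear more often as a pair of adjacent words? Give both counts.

"wide a": 1 occurrence
"hill boat": 2 occurrences

"hill boat" (2 vs 1)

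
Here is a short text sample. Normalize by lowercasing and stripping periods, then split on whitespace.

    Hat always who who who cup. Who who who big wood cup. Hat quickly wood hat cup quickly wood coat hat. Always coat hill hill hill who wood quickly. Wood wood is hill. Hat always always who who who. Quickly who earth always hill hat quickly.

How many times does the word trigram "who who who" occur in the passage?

Scanning the 44 overlapping trigram windows for "who who who":
  position 3–5: who who who
  position 7–9: who who who
  position 37–39: who who who

3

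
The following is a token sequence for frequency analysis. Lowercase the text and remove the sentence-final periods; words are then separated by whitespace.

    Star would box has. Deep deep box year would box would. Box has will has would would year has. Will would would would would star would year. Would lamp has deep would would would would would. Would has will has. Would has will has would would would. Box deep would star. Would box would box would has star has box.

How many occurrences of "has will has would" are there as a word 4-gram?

3

Scanning the 57 overlapping 4-gram windows for "has will has would":
  position 13–16: has will has would
  position 38–41: has will has would
  position 42–45: has will has would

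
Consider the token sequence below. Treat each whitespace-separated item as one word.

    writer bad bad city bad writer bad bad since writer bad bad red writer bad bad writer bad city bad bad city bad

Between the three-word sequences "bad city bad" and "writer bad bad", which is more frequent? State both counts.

"bad city bad": 3 occurrences
"writer bad bad": 4 occurrences

"writer bad bad" (4 vs 3)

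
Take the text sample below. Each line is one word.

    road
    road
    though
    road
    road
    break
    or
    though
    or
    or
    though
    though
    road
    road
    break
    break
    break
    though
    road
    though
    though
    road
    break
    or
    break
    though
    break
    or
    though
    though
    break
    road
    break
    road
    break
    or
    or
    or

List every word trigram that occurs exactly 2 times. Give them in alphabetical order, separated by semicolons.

Trigram counts meeting the condition (exactly 2 times):
  break or though: 2
  break road break: 2
  or though though: 2
  road road break: 2
  though road road: 2
  though though road: 2

break or though; break road break; or though though; road road break; though road road; though though road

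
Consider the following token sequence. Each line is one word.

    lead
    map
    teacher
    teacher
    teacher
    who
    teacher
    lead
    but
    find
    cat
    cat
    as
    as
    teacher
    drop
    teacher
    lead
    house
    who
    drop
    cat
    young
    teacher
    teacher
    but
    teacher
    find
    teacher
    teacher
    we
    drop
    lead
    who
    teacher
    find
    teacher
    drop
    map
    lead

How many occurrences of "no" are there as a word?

Scanning the 40 tokens for "no":
  (none found)

0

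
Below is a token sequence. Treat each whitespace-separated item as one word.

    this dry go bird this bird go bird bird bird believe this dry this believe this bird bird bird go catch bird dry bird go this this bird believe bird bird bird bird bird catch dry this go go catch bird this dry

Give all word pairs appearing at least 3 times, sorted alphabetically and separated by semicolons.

bird bird; bird go; this bird; this dry

Bigram counts meeting the condition (at least 3 times):
  bird bird: 8
  bird go: 3
  this bird: 3
  this dry: 3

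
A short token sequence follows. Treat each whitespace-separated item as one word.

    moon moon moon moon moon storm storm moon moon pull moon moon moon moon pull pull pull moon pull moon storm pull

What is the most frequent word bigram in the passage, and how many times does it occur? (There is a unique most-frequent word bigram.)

"moon moon", 8 times

Bigram frequencies (highest first):
  moon moon: 8
  moon pull: 3
  pull moon: 3
  moon storm: 2
  pull pull: 2
  storm storm: 1
  … (2 more, each ≤ 1)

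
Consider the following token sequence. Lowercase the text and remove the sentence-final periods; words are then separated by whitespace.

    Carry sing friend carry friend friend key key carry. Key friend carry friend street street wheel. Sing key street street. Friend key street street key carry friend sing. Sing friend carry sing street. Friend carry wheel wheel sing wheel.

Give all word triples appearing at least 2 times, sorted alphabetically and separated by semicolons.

friend carry friend; key street street; sing friend carry

Trigram counts meeting the condition (at least 2 times):
  friend carry friend: 2
  key street street: 2
  sing friend carry: 2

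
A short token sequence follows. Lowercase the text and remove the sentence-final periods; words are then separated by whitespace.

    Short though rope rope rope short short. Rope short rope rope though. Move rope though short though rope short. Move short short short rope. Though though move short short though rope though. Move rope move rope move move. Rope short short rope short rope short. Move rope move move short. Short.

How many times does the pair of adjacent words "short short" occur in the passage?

6

Scanning the 50 overlapping bigram windows for "short short":
  position 6–7: short short
  position 21–22: short short
  position 22–23: short short
  position 28–29: short short
  position 40–41: short short
  position 50–51: short short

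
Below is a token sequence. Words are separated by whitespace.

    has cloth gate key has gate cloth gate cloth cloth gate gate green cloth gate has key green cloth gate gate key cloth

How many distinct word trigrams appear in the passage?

19

23 tokens → 21 trigram windows in total.
Repeated trigrams (each contributes count−1 duplicates):
  cloth gate gate: 2
  green cloth gate: 2
2 duplicate windows → 21 − 2 = 19 distinct.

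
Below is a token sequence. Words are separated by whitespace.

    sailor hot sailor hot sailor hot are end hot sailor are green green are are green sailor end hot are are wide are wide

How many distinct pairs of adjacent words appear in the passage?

24 tokens → 23 bigram windows in total.
Repeated bigrams (each contributes count−1 duplicates):
  hot sailor: 3
  sailor hot: 3
  are are: 2
  are green: 2
  are wide: 2
  end hot: 2
  hot are: 2
9 duplicate windows → 23 − 9 = 14 distinct.

14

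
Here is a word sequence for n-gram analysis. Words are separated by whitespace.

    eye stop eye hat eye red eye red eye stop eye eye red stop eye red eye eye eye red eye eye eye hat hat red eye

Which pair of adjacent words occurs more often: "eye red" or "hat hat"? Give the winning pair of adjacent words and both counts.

"eye red": 5 occurrences
"hat hat": 1 occurrence

"eye red" (5 vs 1)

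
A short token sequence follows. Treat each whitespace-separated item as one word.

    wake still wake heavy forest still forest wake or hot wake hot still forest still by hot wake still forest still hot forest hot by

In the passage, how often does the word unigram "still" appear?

Scanning the 25 tokens for "still":
  position 2: still
  position 6: still
  position 13: still
  position 15: still
  position 19: still
  position 21: still

6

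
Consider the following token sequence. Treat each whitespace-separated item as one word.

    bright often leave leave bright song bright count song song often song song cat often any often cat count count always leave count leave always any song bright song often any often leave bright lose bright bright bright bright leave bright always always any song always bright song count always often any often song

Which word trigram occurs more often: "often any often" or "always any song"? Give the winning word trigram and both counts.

"often any often": 3 occurrences
"always any song": 2 occurrences

"often any often" (3 vs 2)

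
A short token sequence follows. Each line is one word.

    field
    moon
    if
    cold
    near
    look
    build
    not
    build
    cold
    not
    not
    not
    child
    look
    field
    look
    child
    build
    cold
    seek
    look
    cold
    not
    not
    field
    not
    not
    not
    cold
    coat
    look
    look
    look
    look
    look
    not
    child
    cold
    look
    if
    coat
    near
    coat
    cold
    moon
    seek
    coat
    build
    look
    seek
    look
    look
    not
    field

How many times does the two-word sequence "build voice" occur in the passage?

0

Scanning the 54 overlapping bigram windows for "build voice":
  (none found)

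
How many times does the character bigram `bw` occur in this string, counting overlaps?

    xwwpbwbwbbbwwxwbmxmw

Sliding a length-2 window over the 20 characters (19 positions):
  position 5–6: bw
  position 7–8: bw
  position 11–12: bw

3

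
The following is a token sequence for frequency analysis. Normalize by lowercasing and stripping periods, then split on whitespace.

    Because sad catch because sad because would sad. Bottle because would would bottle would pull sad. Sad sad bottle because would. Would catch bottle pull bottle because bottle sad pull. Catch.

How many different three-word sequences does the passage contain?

26

31 tokens → 29 trigram windows in total.
Repeated trigrams (each contributes count−1 duplicates):
  because would would: 2
  bottle because would: 2
  sad bottle because: 2
3 duplicate windows → 29 − 3 = 26 distinct.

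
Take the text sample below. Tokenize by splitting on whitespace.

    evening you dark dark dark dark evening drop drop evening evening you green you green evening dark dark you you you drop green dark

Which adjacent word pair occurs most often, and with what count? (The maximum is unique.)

Bigram frequencies (highest first):
  dark dark: 4
  evening you: 2
  you green: 2
  you you: 2
  you dark: 1
  dark evening: 1
  … (11 more, each ≤ 1)

"dark dark", 4 times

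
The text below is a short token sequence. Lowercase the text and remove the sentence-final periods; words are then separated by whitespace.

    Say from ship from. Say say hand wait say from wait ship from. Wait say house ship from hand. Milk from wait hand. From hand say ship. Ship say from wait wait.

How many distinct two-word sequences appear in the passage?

22

32 tokens → 31 bigram windows in total.
Repeated bigrams (each contributes count−1 duplicates):
  from wait: 4
  say from: 3
  ship from: 3
  from hand: 2
  wait say: 2
9 duplicate windows → 31 − 9 = 22 distinct.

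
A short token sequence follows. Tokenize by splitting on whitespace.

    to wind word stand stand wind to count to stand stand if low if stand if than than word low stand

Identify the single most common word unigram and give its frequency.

Unigram frequencies (highest first):
  stand: 6
  to: 3
  if: 3
  wind: 2
  word: 2
  low: 2
  … (2 more, each ≤ 2)

"stand", 6 times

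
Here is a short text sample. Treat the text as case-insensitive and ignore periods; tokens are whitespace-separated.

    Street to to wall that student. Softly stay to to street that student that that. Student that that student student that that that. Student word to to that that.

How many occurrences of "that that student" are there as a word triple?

3

Scanning the 27 overlapping trigram windows for "that that student":
  position 14–16: that that student
  position 17–19: that that student
  position 22–24: that that student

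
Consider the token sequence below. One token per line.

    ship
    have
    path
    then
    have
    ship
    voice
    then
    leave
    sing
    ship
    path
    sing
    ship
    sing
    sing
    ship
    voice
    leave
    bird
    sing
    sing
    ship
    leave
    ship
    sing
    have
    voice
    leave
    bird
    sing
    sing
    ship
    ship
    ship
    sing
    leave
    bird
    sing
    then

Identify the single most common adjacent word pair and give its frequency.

Bigram frequencies (highest first):
  sing ship: 5
  ship sing: 3
  sing sing: 3
  leave bird: 3
  bird sing: 3
  ship voice: 2
  … (18 more, each ≤ 2)

"sing ship", 5 times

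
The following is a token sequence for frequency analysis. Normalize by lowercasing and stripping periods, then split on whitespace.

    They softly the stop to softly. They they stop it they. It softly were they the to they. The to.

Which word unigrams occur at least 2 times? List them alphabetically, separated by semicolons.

it; softly; stop; the; they; to

Unigram counts meeting the condition (at least 2 times):
  it: 2
  softly: 3
  stop: 2
  the: 3
  they: 6
  to: 3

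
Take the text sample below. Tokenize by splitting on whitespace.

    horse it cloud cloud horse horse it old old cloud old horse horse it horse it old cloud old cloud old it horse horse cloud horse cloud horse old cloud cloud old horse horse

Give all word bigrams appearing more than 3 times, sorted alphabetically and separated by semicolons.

Bigram counts meeting the condition (more than 3 times):
  cloud old: 4
  horse horse: 4
  horse it: 4
  old cloud: 4

cloud old; horse horse; horse it; old cloud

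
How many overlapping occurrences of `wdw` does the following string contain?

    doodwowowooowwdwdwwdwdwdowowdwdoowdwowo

6

Sliding a length-3 window over the 39 characters (37 positions):
  position 14–16: wdw
  position 16–18: wdw
  position 19–21: wdw
  position 21–23: wdw
  position 28–30: wdw
  position 34–36: wdw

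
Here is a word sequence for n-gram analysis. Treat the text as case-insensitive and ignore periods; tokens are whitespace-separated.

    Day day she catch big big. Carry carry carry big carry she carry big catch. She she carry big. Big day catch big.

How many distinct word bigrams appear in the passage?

23 tokens → 22 bigram windows in total.
Repeated bigrams (each contributes count−1 duplicates):
  carry big: 3
  big big: 2
  big carry: 2
  carry carry: 2
  catch big: 2
  she carry: 2
7 duplicate windows → 22 − 7 = 15 distinct.

15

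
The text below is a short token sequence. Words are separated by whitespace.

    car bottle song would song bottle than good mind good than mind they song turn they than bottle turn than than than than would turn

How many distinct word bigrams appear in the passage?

22

25 tokens → 24 bigram windows in total.
Repeated bigrams (each contributes count−1 duplicates):
  than than: 3
2 duplicate windows → 24 − 2 = 22 distinct.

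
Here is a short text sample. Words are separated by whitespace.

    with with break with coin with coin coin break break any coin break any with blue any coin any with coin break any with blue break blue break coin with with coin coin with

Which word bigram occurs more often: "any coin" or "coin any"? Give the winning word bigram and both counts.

"any coin": 2 occurrences
"coin any": 1 occurrence

"any coin" (2 vs 1)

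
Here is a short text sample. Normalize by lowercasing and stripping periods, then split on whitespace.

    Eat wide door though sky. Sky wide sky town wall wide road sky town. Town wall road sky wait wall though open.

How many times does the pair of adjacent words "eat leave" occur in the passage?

Scanning the 21 overlapping bigram windows for "eat leave":
  (none found)

0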